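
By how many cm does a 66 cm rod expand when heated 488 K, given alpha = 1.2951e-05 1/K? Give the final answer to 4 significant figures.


dL = L0 * alpha * dT
dL = 66 * 1.2951e-05 * 488
dL = 0.4171 cm


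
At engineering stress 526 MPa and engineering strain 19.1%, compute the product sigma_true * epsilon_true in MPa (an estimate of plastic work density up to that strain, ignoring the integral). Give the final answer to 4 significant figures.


sigma_true = sigma_eng * (1 + epsilon_eng)
sigma_true = 526 * (1 + 0.191) = 626.466 MPa
epsilon_true = ln(1 + epsilon_eng)
epsilon_true = ln(1 + 0.191) = 0.174793
sigma_true * epsilon_true = 626.466 * 0.174793 = 109.5 MPa


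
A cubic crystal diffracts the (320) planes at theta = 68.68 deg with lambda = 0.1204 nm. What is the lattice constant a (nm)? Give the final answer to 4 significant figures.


d = lambda / (2*sin(theta))
d = 0.1204 / (2*sin(68.68 deg))
d = 0.0646225 nm
a = d * sqrt(h^2+k^2+l^2) = 0.0646225 * sqrt(13)
a = 0.233 nm


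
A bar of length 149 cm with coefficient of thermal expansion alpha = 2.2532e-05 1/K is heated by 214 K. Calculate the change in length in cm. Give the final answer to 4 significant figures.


dL = L0 * alpha * dT
dL = 149 * 2.2532e-05 * 214
dL = 0.7185 cm


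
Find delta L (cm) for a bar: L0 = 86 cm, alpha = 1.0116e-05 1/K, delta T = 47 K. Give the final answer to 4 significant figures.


dL = L0 * alpha * dT
dL = 86 * 1.0116e-05 * 47
dL = 0.04089 cm


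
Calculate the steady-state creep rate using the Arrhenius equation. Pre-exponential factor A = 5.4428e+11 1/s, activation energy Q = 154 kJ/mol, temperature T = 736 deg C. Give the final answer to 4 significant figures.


rate = A * exp(-Q / (R*T))
T = 736 + 273.15 = 1009.15 K
rate = 5.4428e+11 * exp(-154e3 / (8.314 * 1009.15))
rate = 5812 1/s


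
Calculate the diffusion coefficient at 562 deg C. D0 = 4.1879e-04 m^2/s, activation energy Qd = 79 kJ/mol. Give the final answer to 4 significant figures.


D = D0 * exp(-Qd / (R*T))
T = 835.15 K
D = 4.1879e-04 * exp(-79e3 / (8.314 * 835.15))
D = 4.795e-09 m^2/s


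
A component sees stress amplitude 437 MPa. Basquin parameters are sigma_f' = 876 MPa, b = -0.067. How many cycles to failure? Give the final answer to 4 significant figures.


sigma_a = sigma_f' * (2*Nf)^b
2*Nf = (sigma_a / sigma_f')^(1/b)
2*Nf = (437 / 876)^(1/-0.067)
2*Nf = 32195.9
Nf = 16100 cycles


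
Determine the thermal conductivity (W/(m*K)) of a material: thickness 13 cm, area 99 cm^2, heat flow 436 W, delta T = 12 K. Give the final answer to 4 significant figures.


k = Q*L / (A*dT)
L = 0.13 m, A = 9.9e-03 m^2
k = 436 * 0.13 / (9.9e-03 * 12)
k = 477.1 W/(m*K)


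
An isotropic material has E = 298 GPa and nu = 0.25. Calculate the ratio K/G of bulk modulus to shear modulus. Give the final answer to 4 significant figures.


G = E / (2*(1+nu))
G = 298 / (2*(1+0.25)) = 119.2 GPa
K = E / (3*(1-2*nu))
K = 298 / (3*(1-2*0.25)) = 198.667 GPa
K/G = 198.667 / 119.2 = 1.667


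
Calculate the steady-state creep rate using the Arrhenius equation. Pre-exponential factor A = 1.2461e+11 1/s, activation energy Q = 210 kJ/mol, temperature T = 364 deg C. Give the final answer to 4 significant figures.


rate = A * exp(-Q / (R*T))
T = 364 + 273.15 = 637.15 K
rate = 1.2461e+11 * exp(-210e3 / (8.314 * 637.15))
rate = 7.564e-07 1/s


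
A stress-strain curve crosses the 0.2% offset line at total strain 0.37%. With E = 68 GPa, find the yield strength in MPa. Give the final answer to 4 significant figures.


Offset strain = 0.002
Elastic strain at yield = total_strain - offset = 3.7e-03 - 0.002 = 1.7e-03
sigma_y = E * elastic_strain = 68000 * 1.7e-03
sigma_y = 115.6 MPa


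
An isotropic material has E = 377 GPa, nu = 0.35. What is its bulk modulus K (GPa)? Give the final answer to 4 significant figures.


K = E / (3*(1-2*nu))
K = 377 / (3*(1-2*0.35))
K = 418.9 GPa


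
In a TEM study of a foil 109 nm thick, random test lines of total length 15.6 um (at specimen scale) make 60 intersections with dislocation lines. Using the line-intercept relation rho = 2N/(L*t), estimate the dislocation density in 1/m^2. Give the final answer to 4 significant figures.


rho = 2N / (L * t)
L = 15.6 um = 1.56e-05 m, t = 109 nm = 1.09e-07 m
rho = 2 * 60 / (1.56e-05 * 1.09e-07)
rho = 7.057e+13 1/m^2


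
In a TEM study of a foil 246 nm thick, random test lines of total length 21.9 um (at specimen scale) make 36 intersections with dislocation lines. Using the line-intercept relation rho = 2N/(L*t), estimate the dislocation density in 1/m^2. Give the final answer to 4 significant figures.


rho = 2N / (L * t)
L = 21.9 um = 2.19e-05 m, t = 246 nm = 2.46e-07 m
rho = 2 * 36 / (2.19e-05 * 2.46e-07)
rho = 1.336e+13 1/m^2


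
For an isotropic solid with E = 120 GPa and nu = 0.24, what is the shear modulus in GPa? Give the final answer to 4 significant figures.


G = E / (2*(1+nu))
G = 120 / (2*(1+0.24))
G = 48.39 GPa


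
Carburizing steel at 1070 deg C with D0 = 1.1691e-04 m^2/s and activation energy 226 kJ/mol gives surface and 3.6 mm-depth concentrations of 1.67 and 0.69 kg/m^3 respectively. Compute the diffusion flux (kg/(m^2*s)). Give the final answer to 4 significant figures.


Step 1: D = D0 * exp(-Qd/(R*T))
T = 1070 + 273.15 = 1343.15 K
D = 1.1691e-04 * exp(-226e3 / (8.314 * 1343.15)) = 1.89877e-13 m^2/s
Step 2: J = D * (C1 - C2) / dx
J = 1.89877e-13 * (1.67 - 0.69) / 3.6e-03
J = 5.169e-11 kg/(m^2*s)


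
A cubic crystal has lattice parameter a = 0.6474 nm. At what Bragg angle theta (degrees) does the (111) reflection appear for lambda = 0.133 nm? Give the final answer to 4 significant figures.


d = a / sqrt(h^2+k^2+l^2)
d = 0.6474 / sqrt(3) = 0.373777 nm
lambda = 2*d*sin(theta)  =>  sin(theta) = lambda / (2*d)
sin(theta) = 0.133 / (2 * 0.373777) = 0.177914
theta = 10.25 deg


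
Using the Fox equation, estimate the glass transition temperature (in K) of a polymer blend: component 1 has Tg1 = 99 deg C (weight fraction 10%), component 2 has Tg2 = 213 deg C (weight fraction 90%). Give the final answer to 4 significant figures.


1/Tg = w1/Tg1 + w2/Tg2 (in Kelvin)
Tg1 = 372.15 K, Tg2 = 486.15 K
1/Tg = 0.1/372.15 + 0.9/486.15
Tg = 471.7 K


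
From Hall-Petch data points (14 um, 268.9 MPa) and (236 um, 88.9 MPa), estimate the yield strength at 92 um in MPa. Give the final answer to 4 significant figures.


sigma_y = sigma0 + k / sqrt(d)
1/sqrt(d1) = 1/sqrt(1.4e-05) = 267.261;  1/sqrt(d2) = 65.0945
k = (sigma1 - sigma2) / (1/sqrt(d1) - 1/sqrt(d2)) = (268.9 - 88.9) / (267.261 - 65.0945) = 0.890354 MPa*m^0.5
sigma0 = sigma1 - k/sqrt(d1) = 268.9 - 0.890354*267.261 = 30.9429 MPa
sigma_y(d3) = 30.9429 + 0.890354 / sqrt(9.2e-05) = 123.8 MPa


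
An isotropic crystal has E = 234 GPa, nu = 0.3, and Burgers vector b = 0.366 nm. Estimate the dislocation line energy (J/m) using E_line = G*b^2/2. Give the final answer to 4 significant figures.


Step 1: G = E / (2*(1+nu))
G = 234 / (2*(1+0.3)) = 90 GPa = 9e+10 Pa
Step 2: E_line = G*b^2/2
b = 0.366 nm = 3.66e-10 m
E_line = 0.5 * 9e+10 * (3.66e-10)^2 = 6.028e-09 J/m


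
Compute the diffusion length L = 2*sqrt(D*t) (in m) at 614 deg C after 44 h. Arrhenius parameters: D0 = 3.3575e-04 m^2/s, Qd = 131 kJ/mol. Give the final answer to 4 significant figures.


Step 1: D = D0 * exp(-Qd/(R*T))
T = 887.15 K
D = 3.3575e-04 * exp(-131e3 / (8.314 * 887.15)) = 6.49484e-12 m^2/s
Step 2: L = 2*sqrt(D*t)
t = 44 h = 158400 s
L = 2*sqrt(6.49484e-12 * 158400) = 2.029e-03 m


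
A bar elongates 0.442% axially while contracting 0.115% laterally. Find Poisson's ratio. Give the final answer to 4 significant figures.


nu = -epsilon_lat / epsilon_axial
Lateral strain is contraction (negative), so using magnitudes:
nu = 0.115 / 0.442
nu = 0.2602


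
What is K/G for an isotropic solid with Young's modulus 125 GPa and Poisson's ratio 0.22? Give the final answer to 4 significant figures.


G = E / (2*(1+nu))
G = 125 / (2*(1+0.22)) = 51.2295 GPa
K = E / (3*(1-2*nu))
K = 125 / (3*(1-2*0.22)) = 74.4048 GPa
K/G = 74.4048 / 51.2295 = 1.452


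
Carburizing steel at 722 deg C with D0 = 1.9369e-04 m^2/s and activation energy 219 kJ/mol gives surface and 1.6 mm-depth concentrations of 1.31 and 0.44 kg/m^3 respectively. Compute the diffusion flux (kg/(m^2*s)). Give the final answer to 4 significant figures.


Step 1: D = D0 * exp(-Qd/(R*T))
T = 722 + 273.15 = 995.15 K
D = 1.9369e-04 * exp(-219e3 / (8.314 * 995.15)) = 6.18806e-16 m^2/s
Step 2: J = D * (C1 - C2) / dx
J = 6.18806e-16 * (1.31 - 0.44) / 1.6e-03
J = 3.365e-13 kg/(m^2*s)


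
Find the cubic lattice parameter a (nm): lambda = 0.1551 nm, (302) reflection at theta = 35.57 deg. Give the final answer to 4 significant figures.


d = lambda / (2*sin(theta))
d = 0.1551 / (2*sin(35.57 deg))
d = 0.133317 nm
a = d * sqrt(h^2+k^2+l^2) = 0.133317 * sqrt(13)
a = 0.4807 nm


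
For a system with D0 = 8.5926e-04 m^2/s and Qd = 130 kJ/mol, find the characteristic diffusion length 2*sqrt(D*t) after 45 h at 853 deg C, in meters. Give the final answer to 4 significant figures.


Step 1: D = D0 * exp(-Qd/(R*T))
T = 1126.15 K
D = 8.5926e-04 * exp(-130e3 / (8.314 * 1126.15)) = 8.01803e-10 m^2/s
Step 2: L = 2*sqrt(D*t)
t = 45 h = 162000 s
L = 2*sqrt(8.01803e-10 * 162000) = 0.02279 m


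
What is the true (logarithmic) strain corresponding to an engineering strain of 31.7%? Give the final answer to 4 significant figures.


epsilon_true = ln(1 + epsilon_eng)
epsilon_true = ln(1 + 0.317)
epsilon_true = 0.2754


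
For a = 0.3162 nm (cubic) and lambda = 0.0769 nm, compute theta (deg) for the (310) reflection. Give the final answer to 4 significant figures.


d = a / sqrt(h^2+k^2+l^2)
d = 0.3162 / sqrt(10) = 0.0999912 nm
lambda = 2*d*sin(theta)  =>  sin(theta) = lambda / (2*d)
sin(theta) = 0.0769 / (2 * 0.0999912) = 0.384534
theta = 22.61 deg


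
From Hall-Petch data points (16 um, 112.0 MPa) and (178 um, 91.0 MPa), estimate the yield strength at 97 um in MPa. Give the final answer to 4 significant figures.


sigma_y = sigma0 + k / sqrt(d)
1/sqrt(d1) = 1/sqrt(1.6e-05) = 250;  1/sqrt(d2) = 74.9532
k = (sigma1 - sigma2) / (1/sqrt(d1) - 1/sqrt(d2)) = (112.0 - 91.0) / (250 - 74.9532) = 0.119968 MPa*m^0.5
sigma0 = sigma1 - k/sqrt(d1) = 112.0 - 0.119968*250 = 82.008 MPa
sigma_y(d3) = 82.008 + 0.119968 / sqrt(9.7e-05) = 94.19 MPa


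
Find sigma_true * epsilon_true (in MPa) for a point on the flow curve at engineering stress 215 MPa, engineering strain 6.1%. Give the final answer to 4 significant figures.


sigma_true = sigma_eng * (1 + epsilon_eng)
sigma_true = 215 * (1 + 0.061) = 228.115 MPa
epsilon_true = ln(1 + epsilon_eng)
epsilon_true = ln(1 + 0.061) = 0.0592119
sigma_true * epsilon_true = 228.115 * 0.0592119 = 13.51 MPa


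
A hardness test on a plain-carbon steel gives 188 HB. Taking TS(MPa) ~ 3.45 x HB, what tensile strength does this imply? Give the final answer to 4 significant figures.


TS (MPa) = 3.45 * HB
TS = 3.45 * 188
TS = 648.6 MPa


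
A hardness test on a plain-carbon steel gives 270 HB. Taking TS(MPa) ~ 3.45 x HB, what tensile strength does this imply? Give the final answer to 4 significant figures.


TS (MPa) = 3.45 * HB
TS = 3.45 * 270
TS = 931.5 MPa


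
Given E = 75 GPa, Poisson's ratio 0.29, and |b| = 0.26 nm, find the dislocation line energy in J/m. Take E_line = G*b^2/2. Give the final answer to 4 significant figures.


Step 1: G = E / (2*(1+nu))
G = 75 / (2*(1+0.29)) = 29.0698 GPa = 2.90698e+10 Pa
Step 2: E_line = G*b^2/2
b = 0.26 nm = 2.6e-10 m
E_line = 0.5 * 2.90698e+10 * (2.6e-10)^2 = 9.826e-10 J/m


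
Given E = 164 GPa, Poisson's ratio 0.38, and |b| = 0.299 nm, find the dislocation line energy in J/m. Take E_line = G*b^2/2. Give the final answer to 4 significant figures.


Step 1: G = E / (2*(1+nu))
G = 164 / (2*(1+0.38)) = 59.4203 GPa = 5.94203e+10 Pa
Step 2: E_line = G*b^2/2
b = 0.299 nm = 2.99e-10 m
E_line = 0.5 * 5.94203e+10 * (2.99e-10)^2 = 2.656e-09 J/m


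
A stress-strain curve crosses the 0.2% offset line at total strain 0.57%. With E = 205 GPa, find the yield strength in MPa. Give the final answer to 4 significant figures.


Offset strain = 0.002
Elastic strain at yield = total_strain - offset = 5.7e-03 - 0.002 = 3.7e-03
sigma_y = E * elastic_strain = 205000 * 3.7e-03
sigma_y = 758.5 MPa


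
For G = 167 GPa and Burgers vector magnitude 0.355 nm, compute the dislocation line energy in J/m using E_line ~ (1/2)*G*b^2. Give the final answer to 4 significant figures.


E = G*b^2/2
b = 0.355 nm = 3.55e-10 m
G = 167 GPa = 1.67e+11 Pa
E = 0.5 * 1.67e+11 * (3.55e-10)^2
E = 1.052e-08 J/m


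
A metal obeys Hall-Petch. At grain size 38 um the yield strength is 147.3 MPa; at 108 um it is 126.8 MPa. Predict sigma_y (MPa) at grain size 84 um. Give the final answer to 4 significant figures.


sigma_y = sigma0 + k / sqrt(d)
1/sqrt(d1) = 1/sqrt(3.8e-05) = 162.221;  1/sqrt(d2) = 96.225
k = (sigma1 - sigma2) / (1/sqrt(d1) - 1/sqrt(d2)) = (147.3 - 126.8) / (162.221 - 96.225) = 0.310623 MPa*m^0.5
sigma0 = sigma1 - k/sqrt(d1) = 147.3 - 0.310623*162.221 = 96.9103 MPa
sigma_y(d3) = 96.9103 + 0.310623 / sqrt(8.4e-05) = 130.8 MPa


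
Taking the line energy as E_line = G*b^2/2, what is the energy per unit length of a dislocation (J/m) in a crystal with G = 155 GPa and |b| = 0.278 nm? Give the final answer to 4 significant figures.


E = G*b^2/2
b = 0.278 nm = 2.78e-10 m
G = 155 GPa = 1.55e+11 Pa
E = 0.5 * 1.55e+11 * (2.78e-10)^2
E = 5.99e-09 J/m


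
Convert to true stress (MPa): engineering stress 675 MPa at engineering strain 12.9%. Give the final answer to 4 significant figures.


sigma_true = sigma_eng * (1 + epsilon_eng)
sigma_true = 675 * (1 + 0.129)
sigma_true = 762.1 MPa


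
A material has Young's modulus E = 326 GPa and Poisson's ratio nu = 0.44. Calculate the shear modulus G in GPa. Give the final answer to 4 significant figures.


G = E / (2*(1+nu))
G = 326 / (2*(1+0.44))
G = 113.2 GPa


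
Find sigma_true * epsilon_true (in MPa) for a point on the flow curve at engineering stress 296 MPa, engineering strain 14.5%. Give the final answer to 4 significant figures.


sigma_true = sigma_eng * (1 + epsilon_eng)
sigma_true = 296 * (1 + 0.145) = 338.92 MPa
epsilon_true = ln(1 + epsilon_eng)
epsilon_true = ln(1 + 0.145) = 0.135405
sigma_true * epsilon_true = 338.92 * 0.135405 = 45.89 MPa


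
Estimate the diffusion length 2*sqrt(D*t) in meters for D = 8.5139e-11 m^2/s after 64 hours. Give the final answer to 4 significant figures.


t = 64 hr = 230400 s
Diffusion length = 2*sqrt(D*t)
= 2*sqrt(8.5139e-11 * 230400)
= 8.858e-03 m


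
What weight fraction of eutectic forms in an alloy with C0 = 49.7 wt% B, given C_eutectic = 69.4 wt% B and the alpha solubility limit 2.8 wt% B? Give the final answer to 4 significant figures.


f_primary = (C_e - C0) / (C_e - C_alpha_max)
f_primary = (69.4 - 49.7) / (69.4 - 2.8)
f_primary = 0.295796
f_eutectic = 1 - 0.295796 = 0.7042


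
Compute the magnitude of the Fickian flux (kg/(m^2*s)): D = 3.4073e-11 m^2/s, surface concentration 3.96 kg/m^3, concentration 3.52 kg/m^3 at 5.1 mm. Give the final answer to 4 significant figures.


J = -D * (dC/dx) = D * (C1 - C2) / dx
J = 3.4073e-11 * (3.96 - 3.52) / 5.1e-03
J = 2.94e-09 kg/(m^2*s)


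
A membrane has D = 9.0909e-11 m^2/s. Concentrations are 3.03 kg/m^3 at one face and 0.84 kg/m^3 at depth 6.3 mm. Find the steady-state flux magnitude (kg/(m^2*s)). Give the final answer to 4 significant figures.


J = -D * (dC/dx) = D * (C1 - C2) / dx
J = 9.0909e-11 * (3.03 - 0.84) / 6.3e-03
J = 3.16e-08 kg/(m^2*s)


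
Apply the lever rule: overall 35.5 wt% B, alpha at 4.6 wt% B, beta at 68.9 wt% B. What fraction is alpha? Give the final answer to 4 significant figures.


f_alpha = (C_beta - C0) / (C_beta - C_alpha)
f_alpha = (68.9 - 35.5) / (68.9 - 4.6)
f_alpha = 0.5194


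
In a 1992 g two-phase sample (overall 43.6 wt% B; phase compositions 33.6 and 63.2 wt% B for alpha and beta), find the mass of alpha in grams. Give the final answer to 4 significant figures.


f_alpha = (C_beta - C0) / (C_beta - C_alpha)
f_alpha = (63.2 - 43.6) / (63.2 - 33.6) = 0.662162
m_alpha = f_alpha * m_total = 0.662162 * 1992 = 1319 g


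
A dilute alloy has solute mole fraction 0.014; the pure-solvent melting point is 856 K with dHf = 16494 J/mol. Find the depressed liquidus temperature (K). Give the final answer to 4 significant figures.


dT = R*Tm^2*x / dHf
dT = 8.314 * 856^2 * 0.014 / 16494
dT = 5.17082 K
T_new = 856 - 5.17082 = 850.8 K


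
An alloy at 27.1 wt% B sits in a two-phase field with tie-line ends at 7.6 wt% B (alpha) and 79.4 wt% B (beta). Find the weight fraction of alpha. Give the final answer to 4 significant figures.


f_alpha = (C_beta - C0) / (C_beta - C_alpha)
f_alpha = (79.4 - 27.1) / (79.4 - 7.6)
f_alpha = 0.7284


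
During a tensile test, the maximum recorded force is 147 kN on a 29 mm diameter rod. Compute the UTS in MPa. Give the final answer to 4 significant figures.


A0 = pi*(d/2)^2 = pi*(29/2)^2 = 660.52 mm^2
UTS = F_max / A0 = 147*1000 / 660.52
UTS = 222.6 MPa


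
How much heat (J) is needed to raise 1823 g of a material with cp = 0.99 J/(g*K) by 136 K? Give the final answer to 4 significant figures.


Q = m * cp * dT
Q = 1823 * 0.99 * 136
Q = 245400 J


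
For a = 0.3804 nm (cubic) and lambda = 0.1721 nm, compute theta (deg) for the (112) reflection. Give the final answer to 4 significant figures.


d = a / sqrt(h^2+k^2+l^2)
d = 0.3804 / sqrt(6) = 0.155298 nm
lambda = 2*d*sin(theta)  =>  sin(theta) = lambda / (2*d)
sin(theta) = 0.1721 / (2 * 0.155298) = 0.554097
theta = 33.65 deg


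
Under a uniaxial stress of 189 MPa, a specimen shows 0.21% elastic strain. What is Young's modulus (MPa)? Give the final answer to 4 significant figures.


E = sigma / epsilon
epsilon = 0.21% = 2.1e-03
E = 189 / 2.1e-03
E = 90000 MPa


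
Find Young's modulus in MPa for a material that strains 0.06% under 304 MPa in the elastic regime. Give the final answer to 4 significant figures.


E = sigma / epsilon
epsilon = 0.06% = 6e-04
E = 304 / 6e-04
E = 506700 MPa


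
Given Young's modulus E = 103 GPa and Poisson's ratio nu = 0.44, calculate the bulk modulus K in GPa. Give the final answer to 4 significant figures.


K = E / (3*(1-2*nu))
K = 103 / (3*(1-2*0.44))
K = 286.1 GPa


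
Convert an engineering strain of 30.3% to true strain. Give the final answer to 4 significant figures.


epsilon_true = ln(1 + epsilon_eng)
epsilon_true = ln(1 + 0.303)
epsilon_true = 0.2647


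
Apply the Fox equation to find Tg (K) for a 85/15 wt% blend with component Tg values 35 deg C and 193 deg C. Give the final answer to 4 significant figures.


1/Tg = w1/Tg1 + w2/Tg2 (in Kelvin)
Tg1 = 308.15 K, Tg2 = 466.15 K
1/Tg = 0.85/308.15 + 0.15/466.15
Tg = 324.7 K


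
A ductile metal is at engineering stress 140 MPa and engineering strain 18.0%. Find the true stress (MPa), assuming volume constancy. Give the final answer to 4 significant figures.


sigma_true = sigma_eng * (1 + epsilon_eng)
sigma_true = 140 * (1 + 0.18)
sigma_true = 165.2 MPa


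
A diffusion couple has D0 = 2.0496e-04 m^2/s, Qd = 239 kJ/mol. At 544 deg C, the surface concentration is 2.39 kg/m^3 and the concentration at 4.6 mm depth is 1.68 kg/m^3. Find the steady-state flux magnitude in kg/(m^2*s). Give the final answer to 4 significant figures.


Step 1: D = D0 * exp(-Qd/(R*T))
T = 544 + 273.15 = 817.15 K
D = 2.0496e-04 * exp(-239e3 / (8.314 * 817.15)) = 1.08027e-19 m^2/s
Step 2: J = D * (C1 - C2) / dx
J = 1.08027e-19 * (2.39 - 1.68) / 4.6e-03
J = 1.667e-17 kg/(m^2*s)


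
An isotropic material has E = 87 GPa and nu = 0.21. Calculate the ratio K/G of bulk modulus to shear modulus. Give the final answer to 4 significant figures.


G = E / (2*(1+nu))
G = 87 / (2*(1+0.21)) = 35.9504 GPa
K = E / (3*(1-2*nu))
K = 87 / (3*(1-2*0.21)) = 50 GPa
K/G = 50 / 35.9504 = 1.391


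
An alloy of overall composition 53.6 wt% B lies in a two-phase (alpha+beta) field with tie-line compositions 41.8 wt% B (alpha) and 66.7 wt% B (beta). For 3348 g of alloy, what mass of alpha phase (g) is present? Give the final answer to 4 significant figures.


f_alpha = (C_beta - C0) / (C_beta - C_alpha)
f_alpha = (66.7 - 53.6) / (66.7 - 41.8) = 0.526104
m_alpha = f_alpha * m_total = 0.526104 * 3348 = 1761 g


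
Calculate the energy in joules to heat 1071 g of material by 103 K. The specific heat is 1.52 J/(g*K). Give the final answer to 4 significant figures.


Q = m * cp * dT
Q = 1071 * 1.52 * 103
Q = 167700 J


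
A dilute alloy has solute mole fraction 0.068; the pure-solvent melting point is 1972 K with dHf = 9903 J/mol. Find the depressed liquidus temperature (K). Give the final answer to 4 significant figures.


dT = R*Tm^2*x / dHf
dT = 8.314 * 1972^2 * 0.068 / 9903
dT = 222.007 K
T_new = 1972 - 222.007 = 1750 K


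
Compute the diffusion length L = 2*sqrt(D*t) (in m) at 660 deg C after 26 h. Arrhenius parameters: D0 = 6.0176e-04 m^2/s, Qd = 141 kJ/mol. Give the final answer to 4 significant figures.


Step 1: D = D0 * exp(-Qd/(R*T))
T = 933.15 K
D = 6.0176e-04 * exp(-141e3 / (8.314 * 933.15)) = 7.69886e-12 m^2/s
Step 2: L = 2*sqrt(D*t)
t = 26 h = 93600 s
L = 2*sqrt(7.69886e-12 * 93600) = 1.698e-03 m


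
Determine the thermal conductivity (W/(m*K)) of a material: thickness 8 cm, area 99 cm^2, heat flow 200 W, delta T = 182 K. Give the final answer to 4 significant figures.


k = Q*L / (A*dT)
L = 0.08 m, A = 9.9e-03 m^2
k = 200 * 0.08 / (9.9e-03 * 182)
k = 8.88 W/(m*K)


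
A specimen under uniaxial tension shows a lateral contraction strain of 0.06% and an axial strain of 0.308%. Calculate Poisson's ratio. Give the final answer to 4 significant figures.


nu = -epsilon_lat / epsilon_axial
Lateral strain is contraction (negative), so using magnitudes:
nu = 0.06 / 0.308
nu = 0.1948


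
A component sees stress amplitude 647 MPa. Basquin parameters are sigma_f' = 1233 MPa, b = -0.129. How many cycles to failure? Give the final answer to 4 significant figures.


sigma_a = sigma_f' * (2*Nf)^b
2*Nf = (sigma_a / sigma_f')^(1/b)
2*Nf = (647 / 1233)^(1/-0.129)
2*Nf = 148.251
Nf = 74.13 cycles


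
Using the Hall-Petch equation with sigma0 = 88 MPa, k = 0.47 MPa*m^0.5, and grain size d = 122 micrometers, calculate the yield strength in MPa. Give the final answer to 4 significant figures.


sigma_y = sigma0 + k / sqrt(d)
d = 122 um = 1.22e-04 m
sigma_y = 88 + 0.47 / sqrt(1.22e-04)
sigma_y = 130.6 MPa


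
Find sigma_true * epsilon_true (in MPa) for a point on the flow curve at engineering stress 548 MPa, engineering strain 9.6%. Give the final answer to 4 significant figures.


sigma_true = sigma_eng * (1 + epsilon_eng)
sigma_true = 548 * (1 + 0.096) = 600.608 MPa
epsilon_true = ln(1 + epsilon_eng)
epsilon_true = ln(1 + 0.096) = 0.0916672
sigma_true * epsilon_true = 600.608 * 0.0916672 = 55.06 MPa


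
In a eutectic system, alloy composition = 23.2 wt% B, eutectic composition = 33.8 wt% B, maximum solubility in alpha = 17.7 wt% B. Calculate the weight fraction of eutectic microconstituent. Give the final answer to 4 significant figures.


f_primary = (C_e - C0) / (C_e - C_alpha_max)
f_primary = (33.8 - 23.2) / (33.8 - 17.7)
f_primary = 0.658385
f_eutectic = 1 - 0.658385 = 0.3416


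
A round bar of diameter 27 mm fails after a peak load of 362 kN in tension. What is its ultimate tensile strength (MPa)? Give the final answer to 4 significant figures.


A0 = pi*(d/2)^2 = pi*(27/2)^2 = 572.555 mm^2
UTS = F_max / A0 = 362*1000 / 572.555
UTS = 632.3 MPa


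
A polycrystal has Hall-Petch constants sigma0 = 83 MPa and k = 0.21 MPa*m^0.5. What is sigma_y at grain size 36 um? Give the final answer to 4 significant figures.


sigma_y = sigma0 + k / sqrt(d)
d = 36 um = 3.6e-05 m
sigma_y = 83 + 0.21 / sqrt(3.6e-05)
sigma_y = 118 MPa


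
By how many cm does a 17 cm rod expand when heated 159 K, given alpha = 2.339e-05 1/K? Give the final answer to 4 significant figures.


dL = L0 * alpha * dT
dL = 17 * 2.339e-05 * 159
dL = 0.06322 cm


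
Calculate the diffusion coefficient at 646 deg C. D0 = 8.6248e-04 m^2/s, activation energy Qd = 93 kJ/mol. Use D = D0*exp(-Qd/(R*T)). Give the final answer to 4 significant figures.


D = D0 * exp(-Qd / (R*T))
T = 919.15 K
D = 8.6248e-04 * exp(-93e3 / (8.314 * 919.15))
D = 4.471e-09 m^2/s


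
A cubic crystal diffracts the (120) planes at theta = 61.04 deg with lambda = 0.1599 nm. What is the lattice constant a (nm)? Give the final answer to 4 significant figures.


d = lambda / (2*sin(theta))
d = 0.1599 / (2*sin(61.04 deg))
d = 0.0913758 nm
a = d * sqrt(h^2+k^2+l^2) = 0.0913758 * sqrt(5)
a = 0.2043 nm


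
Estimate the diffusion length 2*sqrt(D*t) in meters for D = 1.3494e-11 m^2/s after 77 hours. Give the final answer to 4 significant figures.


t = 77 hr = 277200 s
Diffusion length = 2*sqrt(D*t)
= 2*sqrt(1.3494e-11 * 277200)
= 3.868e-03 m


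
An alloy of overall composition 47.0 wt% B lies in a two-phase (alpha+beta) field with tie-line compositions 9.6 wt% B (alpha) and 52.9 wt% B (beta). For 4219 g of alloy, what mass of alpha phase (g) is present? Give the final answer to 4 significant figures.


f_alpha = (C_beta - C0) / (C_beta - C_alpha)
f_alpha = (52.9 - 47.0) / (52.9 - 9.6) = 0.136259
m_alpha = f_alpha * m_total = 0.136259 * 4219 = 574.9 g


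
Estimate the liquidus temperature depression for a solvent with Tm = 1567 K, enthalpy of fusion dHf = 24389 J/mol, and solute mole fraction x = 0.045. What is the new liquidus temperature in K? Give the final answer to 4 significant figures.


dT = R*Tm^2*x / dHf
dT = 8.314 * 1567^2 * 0.045 / 24389
dT = 37.6675 K
T_new = 1567 - 37.6675 = 1529 K


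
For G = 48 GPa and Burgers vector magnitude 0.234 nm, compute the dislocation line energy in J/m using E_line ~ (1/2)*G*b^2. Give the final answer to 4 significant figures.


E = G*b^2/2
b = 0.234 nm = 2.34e-10 m
G = 48 GPa = 4.8e+10 Pa
E = 0.5 * 4.8e+10 * (2.34e-10)^2
E = 1.314e-09 J/m


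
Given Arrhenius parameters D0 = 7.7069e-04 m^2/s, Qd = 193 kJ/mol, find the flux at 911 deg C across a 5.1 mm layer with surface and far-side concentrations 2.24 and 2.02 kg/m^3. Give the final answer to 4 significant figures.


Step 1: D = D0 * exp(-Qd/(R*T))
T = 911 + 273.15 = 1184.15 K
D = 7.7069e-04 * exp(-193e3 / (8.314 * 1184.15)) = 2.36076e-12 m^2/s
Step 2: J = D * (C1 - C2) / dx
J = 2.36076e-12 * (2.24 - 2.02) / 5.1e-03
J = 1.018e-10 kg/(m^2*s)


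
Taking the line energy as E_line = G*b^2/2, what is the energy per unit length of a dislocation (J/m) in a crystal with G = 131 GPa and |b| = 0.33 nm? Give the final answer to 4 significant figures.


E = G*b^2/2
b = 0.33 nm = 3.3e-10 m
G = 131 GPa = 1.31e+11 Pa
E = 0.5 * 1.31e+11 * (3.3e-10)^2
E = 7.133e-09 J/m


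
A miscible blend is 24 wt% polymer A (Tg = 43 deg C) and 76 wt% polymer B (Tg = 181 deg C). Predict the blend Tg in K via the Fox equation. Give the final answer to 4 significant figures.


1/Tg = w1/Tg1 + w2/Tg2 (in Kelvin)
Tg1 = 316.15 K, Tg2 = 454.15 K
1/Tg = 0.24/316.15 + 0.76/454.15
Tg = 411.1 K


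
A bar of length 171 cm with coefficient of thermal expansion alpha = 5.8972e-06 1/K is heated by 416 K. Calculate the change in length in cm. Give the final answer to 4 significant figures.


dL = L0 * alpha * dT
dL = 171 * 5.8972e-06 * 416
dL = 0.4195 cm


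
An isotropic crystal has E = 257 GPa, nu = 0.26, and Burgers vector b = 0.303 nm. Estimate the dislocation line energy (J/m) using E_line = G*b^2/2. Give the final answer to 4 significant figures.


Step 1: G = E / (2*(1+nu))
G = 257 / (2*(1+0.26)) = 101.984 GPa = 1.01984e+11 Pa
Step 2: E_line = G*b^2/2
b = 0.303 nm = 3.03e-10 m
E_line = 0.5 * 1.01984e+11 * (3.03e-10)^2 = 4.682e-09 J/m


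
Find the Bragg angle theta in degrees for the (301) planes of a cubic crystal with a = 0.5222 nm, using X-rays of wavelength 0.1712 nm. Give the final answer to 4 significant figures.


d = a / sqrt(h^2+k^2+l^2)
d = 0.5222 / sqrt(10) = 0.165134 nm
lambda = 2*d*sin(theta)  =>  sin(theta) = lambda / (2*d)
sin(theta) = 0.1712 / (2 * 0.165134) = 0.518366
theta = 31.22 deg


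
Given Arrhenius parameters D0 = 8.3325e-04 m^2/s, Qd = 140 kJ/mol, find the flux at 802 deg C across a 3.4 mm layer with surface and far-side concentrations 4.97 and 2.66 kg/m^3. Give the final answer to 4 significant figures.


Step 1: D = D0 * exp(-Qd/(R*T))
T = 802 + 273.15 = 1075.15 K
D = 8.3325e-04 * exp(-140e3 / (8.314 * 1075.15)) = 1.3147e-10 m^2/s
Step 2: J = D * (C1 - C2) / dx
J = 1.3147e-10 * (4.97 - 2.66) / 3.4e-03
J = 8.932e-08 kg/(m^2*s)


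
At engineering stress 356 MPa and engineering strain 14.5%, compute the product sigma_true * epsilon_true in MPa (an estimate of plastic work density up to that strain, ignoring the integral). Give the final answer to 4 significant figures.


sigma_true = sigma_eng * (1 + epsilon_eng)
sigma_true = 356 * (1 + 0.145) = 407.62 MPa
epsilon_true = ln(1 + epsilon_eng)
epsilon_true = ln(1 + 0.145) = 0.135405
sigma_true * epsilon_true = 407.62 * 0.135405 = 55.19 MPa


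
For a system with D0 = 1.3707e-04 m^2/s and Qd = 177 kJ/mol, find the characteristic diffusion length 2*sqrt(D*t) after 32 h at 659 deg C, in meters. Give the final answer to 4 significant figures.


Step 1: D = D0 * exp(-Qd/(R*T))
T = 932.15 K
D = 1.3707e-04 * exp(-177e3 / (8.314 * 932.15)) = 1.65228e-14 m^2/s
Step 2: L = 2*sqrt(D*t)
t = 32 h = 115200 s
L = 2*sqrt(1.65228e-14 * 115200) = 8.726e-05 m


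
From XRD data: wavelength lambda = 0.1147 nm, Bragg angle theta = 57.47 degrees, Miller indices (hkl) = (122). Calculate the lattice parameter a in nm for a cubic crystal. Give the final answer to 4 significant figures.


d = lambda / (2*sin(theta))
d = 0.1147 / (2*sin(57.47 deg))
d = 0.068022 nm
a = d * sqrt(h^2+k^2+l^2) = 0.068022 * sqrt(9)
a = 0.2041 nm


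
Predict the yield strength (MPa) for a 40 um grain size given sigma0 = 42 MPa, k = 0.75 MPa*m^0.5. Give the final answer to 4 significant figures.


sigma_y = sigma0 + k / sqrt(d)
d = 40 um = 4e-05 m
sigma_y = 42 + 0.75 / sqrt(4e-05)
sigma_y = 160.6 MPa


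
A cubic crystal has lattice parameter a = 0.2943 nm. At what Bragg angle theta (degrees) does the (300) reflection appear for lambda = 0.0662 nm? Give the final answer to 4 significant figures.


d = a / sqrt(h^2+k^2+l^2)
d = 0.2943 / sqrt(9) = 0.0981 nm
lambda = 2*d*sin(theta)  =>  sin(theta) = lambda / (2*d)
sin(theta) = 0.0662 / (2 * 0.0981) = 0.337411
theta = 19.72 deg


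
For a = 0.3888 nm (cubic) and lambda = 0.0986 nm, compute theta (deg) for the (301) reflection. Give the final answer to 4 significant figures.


d = a / sqrt(h^2+k^2+l^2)
d = 0.3888 / sqrt(10) = 0.122949 nm
lambda = 2*d*sin(theta)  =>  sin(theta) = lambda / (2*d)
sin(theta) = 0.0986 / (2 * 0.122949) = 0.400978
theta = 23.64 deg


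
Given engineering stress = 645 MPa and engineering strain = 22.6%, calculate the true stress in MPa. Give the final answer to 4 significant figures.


sigma_true = sigma_eng * (1 + epsilon_eng)
sigma_true = 645 * (1 + 0.226)
sigma_true = 790.8 MPa


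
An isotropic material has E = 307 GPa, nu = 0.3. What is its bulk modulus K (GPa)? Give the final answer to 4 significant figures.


K = E / (3*(1-2*nu))
K = 307 / (3*(1-2*0.3))
K = 255.8 GPa


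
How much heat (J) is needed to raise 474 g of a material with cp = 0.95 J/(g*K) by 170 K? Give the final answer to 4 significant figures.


Q = m * cp * dT
Q = 474 * 0.95 * 170
Q = 76550 J


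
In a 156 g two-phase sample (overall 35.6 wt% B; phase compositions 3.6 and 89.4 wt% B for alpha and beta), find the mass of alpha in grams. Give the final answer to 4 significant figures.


f_alpha = (C_beta - C0) / (C_beta - C_alpha)
f_alpha = (89.4 - 35.6) / (89.4 - 3.6) = 0.62704
m_alpha = f_alpha * m_total = 0.62704 * 156 = 97.82 g


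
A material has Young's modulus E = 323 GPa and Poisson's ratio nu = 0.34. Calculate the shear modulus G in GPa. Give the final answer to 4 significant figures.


G = E / (2*(1+nu))
G = 323 / (2*(1+0.34))
G = 120.5 GPa


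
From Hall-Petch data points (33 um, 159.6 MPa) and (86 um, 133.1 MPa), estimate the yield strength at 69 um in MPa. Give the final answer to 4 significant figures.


sigma_y = sigma0 + k / sqrt(d)
1/sqrt(d1) = 1/sqrt(3.3e-05) = 174.078;  1/sqrt(d2) = 107.833
k = (sigma1 - sigma2) / (1/sqrt(d1) - 1/sqrt(d2)) = (159.6 - 133.1) / (174.078 - 107.833) = 0.400031 MPa*m^0.5
sigma0 = sigma1 - k/sqrt(d1) = 159.6 - 0.400031*174.078 = 89.9636 MPa
sigma_y(d3) = 89.9636 + 0.400031 / sqrt(6.9e-05) = 138.1 MPa


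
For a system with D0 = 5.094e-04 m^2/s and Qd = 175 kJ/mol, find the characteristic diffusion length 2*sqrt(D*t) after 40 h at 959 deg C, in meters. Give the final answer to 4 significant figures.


Step 1: D = D0 * exp(-Qd/(R*T))
T = 1232.15 K
D = 5.094e-04 * exp(-175e3 / (8.314 * 1232.15)) = 1.94089e-11 m^2/s
Step 2: L = 2*sqrt(D*t)
t = 40 h = 144000 s
L = 2*sqrt(1.94089e-11 * 144000) = 3.344e-03 m


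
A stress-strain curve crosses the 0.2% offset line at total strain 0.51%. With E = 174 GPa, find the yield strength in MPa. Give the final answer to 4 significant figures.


Offset strain = 0.002
Elastic strain at yield = total_strain - offset = 5.1e-03 - 0.002 = 3.1e-03
sigma_y = E * elastic_strain = 174000 * 3.1e-03
sigma_y = 539.4 MPa


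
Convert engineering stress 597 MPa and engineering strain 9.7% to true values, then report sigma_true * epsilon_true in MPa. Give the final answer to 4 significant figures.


sigma_true = sigma_eng * (1 + epsilon_eng)
sigma_true = 597 * (1 + 0.097) = 654.909 MPa
epsilon_true = ln(1 + epsilon_eng)
epsilon_true = ln(1 + 0.097) = 0.0925792
sigma_true * epsilon_true = 654.909 * 0.0925792 = 60.63 MPa


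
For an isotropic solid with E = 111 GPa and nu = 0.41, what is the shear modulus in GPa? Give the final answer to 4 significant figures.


G = E / (2*(1+nu))
G = 111 / (2*(1+0.41))
G = 39.36 GPa


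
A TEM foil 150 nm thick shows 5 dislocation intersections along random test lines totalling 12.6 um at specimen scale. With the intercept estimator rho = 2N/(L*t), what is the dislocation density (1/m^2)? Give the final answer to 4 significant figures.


rho = 2N / (L * t)
L = 12.6 um = 1.26e-05 m, t = 150 nm = 1.5e-07 m
rho = 2 * 5 / (1.26e-05 * 1.5e-07)
rho = 5.291e+12 1/m^2


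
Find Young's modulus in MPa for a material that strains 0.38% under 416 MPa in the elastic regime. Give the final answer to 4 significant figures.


E = sigma / epsilon
epsilon = 0.38% = 3.8e-03
E = 416 / 3.8e-03
E = 109500 MPa


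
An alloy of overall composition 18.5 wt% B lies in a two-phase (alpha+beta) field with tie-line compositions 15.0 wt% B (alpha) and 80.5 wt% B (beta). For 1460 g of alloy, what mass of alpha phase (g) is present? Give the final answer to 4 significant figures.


f_alpha = (C_beta - C0) / (C_beta - C_alpha)
f_alpha = (80.5 - 18.5) / (80.5 - 15.0) = 0.946565
m_alpha = f_alpha * m_total = 0.946565 * 1460 = 1382 g


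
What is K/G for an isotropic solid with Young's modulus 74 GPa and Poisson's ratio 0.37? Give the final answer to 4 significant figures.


G = E / (2*(1+nu))
G = 74 / (2*(1+0.37)) = 27.0073 GPa
K = E / (3*(1-2*nu))
K = 74 / (3*(1-2*0.37)) = 94.8718 GPa
K/G = 94.8718 / 27.0073 = 3.513


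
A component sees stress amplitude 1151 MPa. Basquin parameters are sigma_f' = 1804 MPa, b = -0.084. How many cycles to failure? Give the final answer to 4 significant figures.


sigma_a = sigma_f' * (2*Nf)^b
2*Nf = (sigma_a / sigma_f')^(1/b)
2*Nf = (1151 / 1804)^(1/-0.084)
2*Nf = 210.546
Nf = 105.3 cycles


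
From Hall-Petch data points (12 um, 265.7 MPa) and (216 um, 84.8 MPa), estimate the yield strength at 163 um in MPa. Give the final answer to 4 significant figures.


sigma_y = sigma0 + k / sqrt(d)
1/sqrt(d1) = 1/sqrt(1.2e-05) = 288.675;  1/sqrt(d2) = 68.0414
k = (sigma1 - sigma2) / (1/sqrt(d1) - 1/sqrt(d2)) = (265.7 - 84.8) / (288.675 - 68.0414) = 0.819911 MPa*m^0.5
sigma0 = sigma1 - k/sqrt(d1) = 265.7 - 0.819911*288.675 = 29.0121 MPa
sigma_y(d3) = 29.0121 + 0.819911 / sqrt(1.63e-04) = 93.23 MPa


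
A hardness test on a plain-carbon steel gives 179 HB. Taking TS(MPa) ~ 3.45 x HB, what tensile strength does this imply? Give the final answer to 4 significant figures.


TS (MPa) = 3.45 * HB
TS = 3.45 * 179
TS = 617.6 MPa


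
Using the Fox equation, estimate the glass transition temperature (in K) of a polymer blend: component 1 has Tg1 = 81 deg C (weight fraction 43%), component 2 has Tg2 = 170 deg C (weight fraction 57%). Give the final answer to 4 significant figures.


1/Tg = w1/Tg1 + w2/Tg2 (in Kelvin)
Tg1 = 354.15 K, Tg2 = 443.15 K
1/Tg = 0.43/354.15 + 0.57/443.15
Tg = 399.9 K


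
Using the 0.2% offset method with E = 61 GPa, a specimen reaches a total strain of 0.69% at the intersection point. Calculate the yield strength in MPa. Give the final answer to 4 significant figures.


Offset strain = 0.002
Elastic strain at yield = total_strain - offset = 6.9e-03 - 0.002 = 4.9e-03
sigma_y = E * elastic_strain = 61000 * 4.9e-03
sigma_y = 298.9 MPa


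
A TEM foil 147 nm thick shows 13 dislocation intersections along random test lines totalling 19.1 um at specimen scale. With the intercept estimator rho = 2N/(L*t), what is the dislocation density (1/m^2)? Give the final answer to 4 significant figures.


rho = 2N / (L * t)
L = 19.1 um = 1.91e-05 m, t = 147 nm = 1.47e-07 m
rho = 2 * 13 / (1.91e-05 * 1.47e-07)
rho = 9.26e+12 1/m^2


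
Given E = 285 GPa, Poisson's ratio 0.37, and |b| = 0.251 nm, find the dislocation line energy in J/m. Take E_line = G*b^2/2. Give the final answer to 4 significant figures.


Step 1: G = E / (2*(1+nu))
G = 285 / (2*(1+0.37)) = 104.015 GPa = 1.04015e+11 Pa
Step 2: E_line = G*b^2/2
b = 0.251 nm = 2.51e-10 m
E_line = 0.5 * 1.04015e+11 * (2.51e-10)^2 = 3.277e-09 J/m


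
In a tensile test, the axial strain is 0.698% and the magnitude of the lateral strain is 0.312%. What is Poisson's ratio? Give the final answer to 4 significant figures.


nu = -epsilon_lat / epsilon_axial
Lateral strain is contraction (negative), so using magnitudes:
nu = 0.312 / 0.698
nu = 0.447


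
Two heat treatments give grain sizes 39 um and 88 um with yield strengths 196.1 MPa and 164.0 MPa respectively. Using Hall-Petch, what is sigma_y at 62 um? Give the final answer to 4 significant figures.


sigma_y = sigma0 + k / sqrt(d)
1/sqrt(d1) = 1/sqrt(3.9e-05) = 160.128;  1/sqrt(d2) = 106.6
k = (sigma1 - sigma2) / (1/sqrt(d1) - 1/sqrt(d2)) = (196.1 - 164.0) / (160.128 - 106.6) = 0.599688 MPa*m^0.5
sigma0 = sigma1 - k/sqrt(d1) = 196.1 - 0.599688*160.128 = 100.073 MPa
sigma_y(d3) = 100.073 + 0.599688 / sqrt(6.2e-05) = 176.2 MPa


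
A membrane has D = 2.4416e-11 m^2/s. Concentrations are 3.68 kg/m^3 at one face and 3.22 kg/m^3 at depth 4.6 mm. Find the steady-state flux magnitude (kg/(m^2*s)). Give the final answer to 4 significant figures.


J = -D * (dC/dx) = D * (C1 - C2) / dx
J = 2.4416e-11 * (3.68 - 3.22) / 4.6e-03
J = 2.442e-09 kg/(m^2*s)


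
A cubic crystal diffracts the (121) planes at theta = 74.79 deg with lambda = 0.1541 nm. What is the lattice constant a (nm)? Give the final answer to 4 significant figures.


d = lambda / (2*sin(theta))
d = 0.1541 / (2*sin(74.79 deg))
d = 0.079847 nm
a = d * sqrt(h^2+k^2+l^2) = 0.079847 * sqrt(6)
a = 0.1956 nm


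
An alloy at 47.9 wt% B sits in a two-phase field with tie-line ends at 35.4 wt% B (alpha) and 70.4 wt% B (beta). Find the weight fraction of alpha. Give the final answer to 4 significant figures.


f_alpha = (C_beta - C0) / (C_beta - C_alpha)
f_alpha = (70.4 - 47.9) / (70.4 - 35.4)
f_alpha = 0.6429


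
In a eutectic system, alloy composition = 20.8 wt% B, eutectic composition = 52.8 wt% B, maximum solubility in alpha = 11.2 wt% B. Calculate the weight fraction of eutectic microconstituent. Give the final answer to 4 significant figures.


f_primary = (C_e - C0) / (C_e - C_alpha_max)
f_primary = (52.8 - 20.8) / (52.8 - 11.2)
f_primary = 0.769231
f_eutectic = 1 - 0.769231 = 0.2308
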